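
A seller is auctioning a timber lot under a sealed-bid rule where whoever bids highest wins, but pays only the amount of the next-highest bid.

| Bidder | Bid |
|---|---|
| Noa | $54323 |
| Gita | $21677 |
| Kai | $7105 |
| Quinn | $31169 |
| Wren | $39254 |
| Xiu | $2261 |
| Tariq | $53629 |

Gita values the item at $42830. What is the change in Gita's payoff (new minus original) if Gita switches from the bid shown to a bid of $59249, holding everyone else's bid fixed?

The highest bid among the other bidders is $54323; Gita's bid doesn't change that.
Original bid $21677: Gita is not highest (top rival bid is $54323); payoff $0.
Alternative bid $59249: Gita is highest, pays the top rival bid $54323; payoff $42830 − $54323 = −$11493.
Change in payoff = −$11493 − ($0) = −$11493.

−$11493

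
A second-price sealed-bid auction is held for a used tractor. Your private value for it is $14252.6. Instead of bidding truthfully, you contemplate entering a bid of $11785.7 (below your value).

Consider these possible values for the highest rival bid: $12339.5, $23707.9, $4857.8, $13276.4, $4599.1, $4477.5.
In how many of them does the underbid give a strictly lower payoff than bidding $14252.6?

2

The deviation hurts exactly when the highest competing bid lies strictly between $11785.7 and $14252.6 — underbidding then forfeits a profitable win.
$12339.5: inside the interval → strictly worse (loss $1913.1).
$23707.9: above both → same outcome either way.
$4857.8: below both → same outcome either way.
$13276.4: inside the interval → strictly worse (loss $976.2).
$4599.1: below both → same outcome either way.
$4477.5: below both → same outcome either way.
Count: 2.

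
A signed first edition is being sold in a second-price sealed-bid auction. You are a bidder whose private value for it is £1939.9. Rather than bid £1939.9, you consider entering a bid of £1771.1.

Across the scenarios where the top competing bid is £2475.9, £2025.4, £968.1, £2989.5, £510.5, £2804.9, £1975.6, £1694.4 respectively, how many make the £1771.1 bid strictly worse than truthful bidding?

0

The deviation hurts exactly when the highest competing bid lies strictly between £1771.1 and £1939.9 — underbidding then forfeits a profitable win.
£2475.9: above both → same outcome either way.
£2025.4: above both → same outcome either way.
£968.1: below both → same outcome either way.
£2989.5: above both → same outcome either way.
£510.5: below both → same outcome either way.
£2804.9: above both → same outcome either way.
£1975.6: above both → same outcome either way.
£1694.4: below both → same outcome either way.
Count: 0.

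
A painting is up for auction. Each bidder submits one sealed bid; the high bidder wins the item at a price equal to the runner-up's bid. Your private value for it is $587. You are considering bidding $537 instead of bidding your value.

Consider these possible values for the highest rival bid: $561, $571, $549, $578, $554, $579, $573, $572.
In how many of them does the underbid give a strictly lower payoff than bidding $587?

8

The deviation hurts exactly when the highest competing bid lies strictly between $537 and $587 — underbidding then forfeits a profitable win.
$561: inside the interval → strictly worse (loss $26).
$571: inside the interval → strictly worse (loss $16).
$549: inside the interval → strictly worse (loss $38).
$578: inside the interval → strictly worse (loss $9).
$554: inside the interval → strictly worse (loss $33).
$579: inside the interval → strictly worse (loss $8).
$573: inside the interval → strictly worse (loss $14).
$572: inside the interval → strictly worse (loss $15).
Count: 8.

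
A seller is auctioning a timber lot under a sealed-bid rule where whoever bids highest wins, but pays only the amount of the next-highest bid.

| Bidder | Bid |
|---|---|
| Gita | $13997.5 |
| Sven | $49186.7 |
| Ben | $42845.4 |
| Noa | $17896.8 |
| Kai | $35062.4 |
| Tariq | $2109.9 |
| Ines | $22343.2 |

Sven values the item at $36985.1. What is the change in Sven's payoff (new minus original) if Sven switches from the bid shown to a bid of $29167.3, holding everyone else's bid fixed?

The highest bid among the other bidders is $42845.4; Sven's bid doesn't change that.
Original bid $49186.7: Sven is highest, pays the top rival bid $42845.4; payoff $36985.1 − $42845.4 = −$5860.3.
Alternative bid $29167.3: Sven is not highest (top rival bid is $42845.4); payoff $0.
Change in payoff = $0 − (−$5860.3) = $5860.3.

$5860.3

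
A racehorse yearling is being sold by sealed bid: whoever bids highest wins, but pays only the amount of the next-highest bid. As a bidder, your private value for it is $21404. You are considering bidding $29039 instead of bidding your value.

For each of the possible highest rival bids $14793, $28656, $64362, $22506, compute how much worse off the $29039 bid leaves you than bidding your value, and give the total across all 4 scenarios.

The deviation costs you only when the competing bid falls strictly between $21404 and $29039; elsewhere both bids give the same outcome.
$14793: outcomes coincide → loss $0.
$28656: truthful payoff $0, deviation payoff −$7252 → loss $7252.
$64362: outcomes coincide → loss $0.
$22506: truthful payoff $0, deviation payoff −$1102 → loss $1102.
Total loss = $7252 + $1102 = $8354.

$8354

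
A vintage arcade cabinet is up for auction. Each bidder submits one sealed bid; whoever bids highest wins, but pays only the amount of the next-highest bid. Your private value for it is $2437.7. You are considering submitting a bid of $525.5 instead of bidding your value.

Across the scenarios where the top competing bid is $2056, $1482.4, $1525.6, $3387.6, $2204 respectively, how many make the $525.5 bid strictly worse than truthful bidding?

4

The deviation hurts exactly when the highest competing bid lies strictly between $525.5 and $2437.7 — underbidding then forfeits a profitable win.
$2056: inside the interval → strictly worse (loss $381.7).
$1482.4: inside the interval → strictly worse (loss $955.3).
$1525.6: inside the interval → strictly worse (loss $912.1).
$3387.6: above both → same outcome either way.
$2204: inside the interval → strictly worse (loss $233.7).
Count: 4.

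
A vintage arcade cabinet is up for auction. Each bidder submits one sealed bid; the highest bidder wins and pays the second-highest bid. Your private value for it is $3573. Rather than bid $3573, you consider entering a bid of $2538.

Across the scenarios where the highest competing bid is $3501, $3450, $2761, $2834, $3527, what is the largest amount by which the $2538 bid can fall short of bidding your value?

$3501: truthful gives $72, deviation gives $0 → loss $72.
$3450: truthful gives $123, deviation gives $0 → loss $123.
$2761: truthful gives $812, deviation gives $0 → loss $812.
$2834: truthful gives $739, deviation gives $0 → loss $739.
$3527: truthful gives $46, deviation gives $0 → loss $46.
Maximum loss: $812.

$812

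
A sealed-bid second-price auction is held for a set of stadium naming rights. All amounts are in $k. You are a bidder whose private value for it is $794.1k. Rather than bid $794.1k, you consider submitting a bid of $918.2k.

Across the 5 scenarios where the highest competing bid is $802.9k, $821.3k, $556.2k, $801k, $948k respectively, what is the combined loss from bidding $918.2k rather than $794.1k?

$42.9k

The deviation costs you only when the competing bid falls strictly between $794.1k and $918.2k; elsewhere both bids give the same outcome.
$802.9k: truthful payoff $0k, deviation payoff −$8.8k → loss $8.8k.
$821.3k: truthful payoff $0k, deviation payoff −$27.2k → loss $27.2k.
$556.2k: outcomes coincide → loss $0k.
$801k: truthful payoff $0k, deviation payoff −$6.9k → loss $6.9k.
$948k: outcomes coincide → loss $0k.
Total loss = $8.8k + $27.2k + $6.9k = $42.9k.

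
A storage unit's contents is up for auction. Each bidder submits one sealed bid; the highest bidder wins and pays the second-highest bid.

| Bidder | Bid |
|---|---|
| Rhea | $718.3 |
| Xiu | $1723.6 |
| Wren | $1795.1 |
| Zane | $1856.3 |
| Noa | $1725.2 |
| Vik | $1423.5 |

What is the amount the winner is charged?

$1795.1

Highest bid: Zane at $1856.3, so Zane wins.
Second-highest bid: Wren at $1795.1 — that is the price the winner pays.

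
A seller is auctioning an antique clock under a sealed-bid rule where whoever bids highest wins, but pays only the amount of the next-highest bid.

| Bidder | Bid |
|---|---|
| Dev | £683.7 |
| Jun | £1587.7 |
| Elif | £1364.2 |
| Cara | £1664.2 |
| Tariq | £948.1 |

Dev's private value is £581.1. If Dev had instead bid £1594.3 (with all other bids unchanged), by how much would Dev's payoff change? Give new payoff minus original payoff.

The highest bid among the other bidders is £1664.2; Dev's bid doesn't change that.
Original bid £683.7: Dev is not highest (top rival bid is £1664.2); payoff £0.
Alternative bid £1594.3: Dev is not highest (top rival bid is £1664.2); payoff £0.
Change in payoff = £0 − (£0) = £0.

£0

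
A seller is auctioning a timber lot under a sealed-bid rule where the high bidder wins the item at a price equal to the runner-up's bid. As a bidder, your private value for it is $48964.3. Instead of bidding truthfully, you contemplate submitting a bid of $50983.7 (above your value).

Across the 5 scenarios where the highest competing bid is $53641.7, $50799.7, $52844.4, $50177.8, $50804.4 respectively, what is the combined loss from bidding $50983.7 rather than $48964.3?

$4889

The deviation costs you only when the competing bid falls strictly between $48964.3 and $50983.7; elsewhere both bids give the same outcome.
$53641.7: outcomes coincide → loss $0.
$50799.7: truthful payoff $0, deviation payoff −$1835.4 → loss $1835.4.
$52844.4: outcomes coincide → loss $0.
$50177.8: truthful payoff $0, deviation payoff −$1213.5 → loss $1213.5.
$50804.4: truthful payoff $0, deviation payoff −$1840.1 → loss $1840.1.
Total loss = $1835.4 + $1213.5 + $1840.1 = $4889.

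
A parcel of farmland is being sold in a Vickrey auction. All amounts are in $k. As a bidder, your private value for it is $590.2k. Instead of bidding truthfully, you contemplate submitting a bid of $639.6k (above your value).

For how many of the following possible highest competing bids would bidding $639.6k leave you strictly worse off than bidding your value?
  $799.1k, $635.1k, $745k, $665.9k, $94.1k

The deviation hurts exactly when the highest competing bid lies strictly between $590.2k and $639.6k — overbidding then wins at a price above your value.
$799.1k: above both → same outcome either way.
$635.1k: inside the interval → strictly worse (loss $44.9k).
$745k: above both → same outcome either way.
$665.9k: above both → same outcome either way.
$94.1k: below both → same outcome either way.
Count: 1.

1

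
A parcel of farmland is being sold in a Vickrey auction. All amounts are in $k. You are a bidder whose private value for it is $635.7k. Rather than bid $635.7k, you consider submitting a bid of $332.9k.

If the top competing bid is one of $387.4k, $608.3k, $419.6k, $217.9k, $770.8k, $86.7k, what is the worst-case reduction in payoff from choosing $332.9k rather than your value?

$248.3k

$387.4k: truthful gives $248.3k, deviation gives $0k → loss $248.3k.
$608.3k: truthful gives $27.4k, deviation gives $0k → loss $27.4k.
$419.6k: truthful gives $216.1k, deviation gives $0k → loss $216.1k.
$217.9k: same outcome either way → loss $0k.
$770.8k: same outcome either way → loss $0k.
$86.7k: same outcome either way → loss $0k.
Maximum loss: $248.3k.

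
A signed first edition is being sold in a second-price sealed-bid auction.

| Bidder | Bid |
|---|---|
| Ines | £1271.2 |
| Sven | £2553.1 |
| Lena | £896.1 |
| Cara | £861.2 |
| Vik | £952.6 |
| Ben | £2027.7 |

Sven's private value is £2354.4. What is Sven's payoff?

Highest bid: Sven at £2553.1, so Sven wins.
Second-highest bid: Ben at £2027.7 — that is the price the winner pays.
Sven's payoff = value − price = £2354.4 − £2027.7 = £326.7.

£326.7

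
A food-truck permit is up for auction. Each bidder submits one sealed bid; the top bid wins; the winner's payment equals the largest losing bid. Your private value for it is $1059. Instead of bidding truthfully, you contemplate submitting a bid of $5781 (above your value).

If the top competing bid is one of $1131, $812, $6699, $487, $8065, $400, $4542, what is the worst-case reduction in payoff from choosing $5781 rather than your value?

$1131: truthful gives $0, deviation gives −$72 → loss $72.
$812: same outcome either way → loss $0.
$6699: same outcome either way → loss $0.
$487: same outcome either way → loss $0.
$8065: same outcome either way → loss $0.
$400: same outcome either way → loss $0.
$4542: truthful gives $0, deviation gives −$3483 → loss $3483.
Maximum loss: $3483.

$3483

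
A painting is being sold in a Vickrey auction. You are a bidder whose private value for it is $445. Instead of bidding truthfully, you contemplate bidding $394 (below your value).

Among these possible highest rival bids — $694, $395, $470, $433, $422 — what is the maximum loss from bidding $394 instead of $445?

$694: same outcome either way → loss $0.
$395: truthful gives $50, deviation gives $0 → loss $50.
$470: same outcome either way → loss $0.
$433: truthful gives $12, deviation gives $0 → loss $12.
$422: truthful gives $23, deviation gives $0 → loss $23.
Maximum loss: $50.

$50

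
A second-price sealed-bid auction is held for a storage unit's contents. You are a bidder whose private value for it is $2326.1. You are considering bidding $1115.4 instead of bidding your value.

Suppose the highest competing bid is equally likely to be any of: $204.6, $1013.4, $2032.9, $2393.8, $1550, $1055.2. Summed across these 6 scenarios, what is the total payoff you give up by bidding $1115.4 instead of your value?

The deviation costs you only when the competing bid falls strictly between $1115.4 and $2326.1; elsewhere both bids give the same outcome.
$204.6: outcomes coincide → loss $0.
$1013.4: outcomes coincide → loss $0.
$2032.9: truthful payoff $293.2, deviation payoff $0 → loss $293.2.
$2393.8: outcomes coincide → loss $0.
$1550: truthful payoff $776.1, deviation payoff $0 → loss $776.1.
$1055.2: outcomes coincide → loss $0.
Total loss = $293.2 + $776.1 = $1069.3.

$1069.3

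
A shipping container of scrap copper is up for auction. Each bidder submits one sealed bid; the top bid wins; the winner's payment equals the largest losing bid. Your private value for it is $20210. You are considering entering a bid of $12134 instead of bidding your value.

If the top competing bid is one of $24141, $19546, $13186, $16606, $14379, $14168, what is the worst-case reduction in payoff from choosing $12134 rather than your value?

$7024

$24141: same outcome either way → loss $0.
$19546: truthful gives $664, deviation gives $0 → loss $664.
$13186: truthful gives $7024, deviation gives $0 → loss $7024.
$16606: truthful gives $3604, deviation gives $0 → loss $3604.
$14379: truthful gives $5831, deviation gives $0 → loss $5831.
$14168: truthful gives $6042, deviation gives $0 → loss $6042.
Maximum loss: $7024.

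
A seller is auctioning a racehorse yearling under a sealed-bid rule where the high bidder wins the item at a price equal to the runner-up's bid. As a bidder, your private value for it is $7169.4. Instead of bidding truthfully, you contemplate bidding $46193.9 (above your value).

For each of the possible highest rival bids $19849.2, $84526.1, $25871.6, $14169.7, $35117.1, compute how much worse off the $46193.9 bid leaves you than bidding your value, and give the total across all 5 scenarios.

$66330

The deviation costs you only when the competing bid falls strictly between $7169.4 and $46193.9; elsewhere both bids give the same outcome.
$19849.2: truthful payoff $0, deviation payoff −$12679.8 → loss $12679.8.
$84526.1: outcomes coincide → loss $0.
$25871.6: truthful payoff $0, deviation payoff −$18702.2 → loss $18702.2.
$14169.7: truthful payoff $0, deviation payoff −$7000.3 → loss $7000.3.
$35117.1: truthful payoff $0, deviation payoff −$27947.7 → loss $27947.7.
Total loss = $12679.8 + $18702.2 + $7000.3 + $27947.7 = $66330.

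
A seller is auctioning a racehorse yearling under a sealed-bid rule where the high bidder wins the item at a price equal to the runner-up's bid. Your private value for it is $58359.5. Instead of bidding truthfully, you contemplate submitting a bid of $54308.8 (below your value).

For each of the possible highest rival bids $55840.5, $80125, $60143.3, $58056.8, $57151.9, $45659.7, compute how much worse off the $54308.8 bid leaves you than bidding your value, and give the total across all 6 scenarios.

The deviation costs you only when the competing bid falls strictly between $54308.8 and $58359.5; elsewhere both bids give the same outcome.
$55840.5: truthful payoff $2519, deviation payoff $0 → loss $2519.
$80125: outcomes coincide → loss $0.
$60143.3: outcomes coincide → loss $0.
$58056.8: truthful payoff $302.7, deviation payoff $0 → loss $302.7.
$57151.9: truthful payoff $1207.6, deviation payoff $0 → loss $1207.6.
$45659.7: outcomes coincide → loss $0.
Total loss = $2519 + $302.7 + $1207.6 = $4029.3.

$4029.3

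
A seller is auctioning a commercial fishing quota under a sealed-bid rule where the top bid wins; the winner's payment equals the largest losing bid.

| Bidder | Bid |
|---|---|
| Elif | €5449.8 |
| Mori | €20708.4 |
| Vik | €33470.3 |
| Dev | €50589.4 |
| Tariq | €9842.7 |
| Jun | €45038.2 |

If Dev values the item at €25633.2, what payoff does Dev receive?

−€19405

Highest bid: Dev at €50589.4, so Dev wins.
Second-highest bid: Jun at €45038.2 — that is the price the winner pays.
Dev's payoff = value − price = €25633.2 − €45038.2 = −€19405.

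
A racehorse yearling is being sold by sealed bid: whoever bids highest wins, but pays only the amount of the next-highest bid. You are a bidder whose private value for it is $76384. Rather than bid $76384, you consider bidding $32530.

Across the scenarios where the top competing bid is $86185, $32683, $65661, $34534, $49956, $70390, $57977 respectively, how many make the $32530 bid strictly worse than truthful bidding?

The deviation hurts exactly when the highest competing bid lies strictly between $32530 and $76384 — underbidding then forfeits a profitable win.
$86185: above both → same outcome either way.
$32683: inside the interval → strictly worse (loss $43701).
$65661: inside the interval → strictly worse (loss $10723).
$34534: inside the interval → strictly worse (loss $41850).
$49956: inside the interval → strictly worse (loss $26428).
$70390: inside the interval → strictly worse (loss $5994).
$57977: inside the interval → strictly worse (loss $18407).
Count: 6.

6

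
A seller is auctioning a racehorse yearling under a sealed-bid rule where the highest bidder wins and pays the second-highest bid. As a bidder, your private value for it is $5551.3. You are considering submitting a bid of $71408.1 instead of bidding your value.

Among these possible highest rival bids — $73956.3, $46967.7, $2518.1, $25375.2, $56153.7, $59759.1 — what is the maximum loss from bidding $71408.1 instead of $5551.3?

$73956.3: same outcome either way → loss $0.
$46967.7: truthful gives $0, deviation gives −$41416.4 → loss $41416.4.
$2518.1: same outcome either way → loss $0.
$25375.2: truthful gives $0, deviation gives −$19823.9 → loss $19823.9.
$56153.7: truthful gives $0, deviation gives −$50602.4 → loss $50602.4.
$59759.1: truthful gives $0, deviation gives −$54207.8 → loss $54207.8.
Maximum loss: $54207.8.

$54207.8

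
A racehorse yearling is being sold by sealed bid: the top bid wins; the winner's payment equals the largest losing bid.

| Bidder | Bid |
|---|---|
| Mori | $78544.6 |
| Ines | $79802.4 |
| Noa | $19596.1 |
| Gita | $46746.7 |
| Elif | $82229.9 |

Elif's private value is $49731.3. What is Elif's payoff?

Highest bid: Elif at $82229.9, so Elif wins.
Second-highest bid: Ines at $79802.4 — that is the price the winner pays.
Elif's payoff = value − price = $49731.3 − $79802.4 = −$30071.1.

−$30071.1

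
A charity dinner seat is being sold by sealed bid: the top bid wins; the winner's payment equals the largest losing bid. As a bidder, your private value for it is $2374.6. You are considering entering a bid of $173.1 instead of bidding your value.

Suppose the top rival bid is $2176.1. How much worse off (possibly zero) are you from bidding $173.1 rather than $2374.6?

$198.5

Bidding your value $2374.6: you win (since $2374.6 > $2176.1) and pay $2176.1. Payoff $198.5.
Bidding $173.1: you lose. Payoff $0.
The competing bid $2176.1 lies between your shaded bid and your value, so underbidding forfeits an item you could have won at a profitable price.
Loss from deviating = $198.5 − ($0) = $198.5.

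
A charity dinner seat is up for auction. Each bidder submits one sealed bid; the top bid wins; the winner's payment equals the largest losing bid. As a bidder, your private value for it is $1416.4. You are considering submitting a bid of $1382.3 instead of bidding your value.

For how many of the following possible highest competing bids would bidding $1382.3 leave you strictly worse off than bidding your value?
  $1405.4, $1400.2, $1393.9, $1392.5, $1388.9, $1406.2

The deviation hurts exactly when the highest competing bid lies strictly between $1382.3 and $1416.4 — underbidding then forfeits a profitable win.
$1405.4: inside the interval → strictly worse (loss $11).
$1400.2: inside the interval → strictly worse (loss $16.2).
$1393.9: inside the interval → strictly worse (loss $22.5).
$1392.5: inside the interval → strictly worse (loss $23.9).
$1388.9: inside the interval → strictly worse (loss $27.5).
$1406.2: inside the interval → strictly worse (loss $10.2).
Count: 6.

6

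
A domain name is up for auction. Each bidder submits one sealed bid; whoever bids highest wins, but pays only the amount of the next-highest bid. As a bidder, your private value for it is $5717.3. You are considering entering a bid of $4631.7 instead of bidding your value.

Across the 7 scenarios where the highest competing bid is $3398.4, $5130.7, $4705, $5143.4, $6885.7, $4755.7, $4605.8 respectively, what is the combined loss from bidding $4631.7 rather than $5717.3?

The deviation costs you only when the competing bid falls strictly between $4631.7 and $5717.3; elsewhere both bids give the same outcome.
$3398.4: outcomes coincide → loss $0.
$5130.7: truthful payoff $586.6, deviation payoff $0 → loss $586.6.
$4705: truthful payoff $1012.3, deviation payoff $0 → loss $1012.3.
$5143.4: truthful payoff $573.9, deviation payoff $0 → loss $573.9.
$6885.7: outcomes coincide → loss $0.
$4755.7: truthful payoff $961.6, deviation payoff $0 → loss $961.6.
$4605.8: outcomes coincide → loss $0.
Total loss = $586.6 + $1012.3 + $573.9 + $961.6 = $3134.4.

$3134.4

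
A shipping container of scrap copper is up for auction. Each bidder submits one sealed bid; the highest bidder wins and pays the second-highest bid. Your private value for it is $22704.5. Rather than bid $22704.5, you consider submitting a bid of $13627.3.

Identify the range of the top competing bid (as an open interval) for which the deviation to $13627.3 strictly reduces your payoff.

($13627.3, $22704.5)

If the competing bid is below $13627.3, both bids win at the same price — no difference.
If it is above $22704.5, both bids lose — no difference.
If it lies strictly between $13627.3 and $22704.5, bidding your value wins at a price below your value (positive payoff) while bidding $13627.3 loses (payoff 0).
So the deviation strictly hurts on the open interval ($13627.3, $22704.5).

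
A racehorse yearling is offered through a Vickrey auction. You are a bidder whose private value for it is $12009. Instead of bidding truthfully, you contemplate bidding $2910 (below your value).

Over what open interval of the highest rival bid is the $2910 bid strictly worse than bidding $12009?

If the competing bid is below $2910, both bids win at the same price — no difference.
If it is above $12009, both bids lose — no difference.
If it lies strictly between $2910 and $12009, bidding your value wins at a price below your value (positive payoff) while bidding $2910 loses (payoff 0).
So the deviation strictly hurts on the open interval ($2910, $12009).
Because the price is fixed by the runner-up's bid, deviating from your value can only change a good outcome into a bad one — never the reverse.

($2910, $12009)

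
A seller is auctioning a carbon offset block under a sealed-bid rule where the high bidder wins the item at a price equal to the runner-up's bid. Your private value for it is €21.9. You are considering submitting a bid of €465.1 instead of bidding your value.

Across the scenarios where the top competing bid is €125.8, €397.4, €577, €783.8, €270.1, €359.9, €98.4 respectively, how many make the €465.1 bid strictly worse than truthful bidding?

The deviation hurts exactly when the highest competing bid lies strictly between €21.9 and €465.1 — overbidding then wins at a price above your value.
€125.8: inside the interval → strictly worse (loss €103.9).
€397.4: inside the interval → strictly worse (loss €375.5).
€577: above both → same outcome either way.
€783.8: above both → same outcome either way.
€270.1: inside the interval → strictly worse (loss €248.2).
€359.9: inside the interval → strictly worse (loss €338).
€98.4: inside the interval → strictly worse (loss €76.5).
Count: 5.

5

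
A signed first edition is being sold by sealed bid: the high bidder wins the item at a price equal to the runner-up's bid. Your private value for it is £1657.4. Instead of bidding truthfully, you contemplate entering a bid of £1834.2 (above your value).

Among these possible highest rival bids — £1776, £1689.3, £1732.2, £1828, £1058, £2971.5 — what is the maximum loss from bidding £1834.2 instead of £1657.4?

£170.6

£1776: truthful gives £0, deviation gives −£118.6 → loss £118.6.
£1689.3: truthful gives £0, deviation gives −£31.9 → loss £31.9.
£1732.2: truthful gives £0, deviation gives −£74.8 → loss £74.8.
£1828: truthful gives £0, deviation gives −£170.6 → loss £170.6.
£1058: same outcome either way → loss £0.
£2971.5: same outcome either way → loss £0.
Maximum loss: £170.6.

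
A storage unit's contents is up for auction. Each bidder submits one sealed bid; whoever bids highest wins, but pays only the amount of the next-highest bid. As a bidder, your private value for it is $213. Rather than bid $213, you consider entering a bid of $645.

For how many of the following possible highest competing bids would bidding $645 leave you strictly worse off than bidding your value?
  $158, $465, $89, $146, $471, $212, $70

The deviation hurts exactly when the highest competing bid lies strictly between $213 and $645 — overbidding then wins at a price above your value.
$158: below both → same outcome either way.
$465: inside the interval → strictly worse (loss $252).
$89: below both → same outcome either way.
$146: below both → same outcome either way.
$471: inside the interval → strictly worse (loss $258).
$212: below both → same outcome either way.
$70: below both → same outcome either way.
Count: 2.

2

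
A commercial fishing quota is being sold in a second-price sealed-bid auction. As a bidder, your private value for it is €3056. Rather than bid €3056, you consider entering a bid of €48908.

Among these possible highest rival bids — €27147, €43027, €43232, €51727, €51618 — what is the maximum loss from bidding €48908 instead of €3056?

€27147: truthful gives €0, deviation gives −€24091 → loss €24091.
€43027: truthful gives €0, deviation gives −€39971 → loss €39971.
€43232: truthful gives €0, deviation gives −€40176 → loss €40176.
€51727: same outcome either way → loss €0.
€51618: same outcome either way → loss €0.
Maximum loss: €40176.

€40176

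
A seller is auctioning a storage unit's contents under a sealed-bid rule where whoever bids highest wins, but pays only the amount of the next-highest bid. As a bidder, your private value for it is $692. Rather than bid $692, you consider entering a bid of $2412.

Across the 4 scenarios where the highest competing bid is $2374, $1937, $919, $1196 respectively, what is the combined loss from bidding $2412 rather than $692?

$3658

The deviation costs you only when the competing bid falls strictly between $692 and $2412; elsewhere both bids give the same outcome.
$2374: truthful payoff $0, deviation payoff −$1682 → loss $1682.
$1937: truthful payoff $0, deviation payoff −$1245 → loss $1245.
$919: truthful payoff $0, deviation payoff −$227 → loss $227.
$1196: truthful payoff $0, deviation payoff −$504 → loss $504.
Total loss = $1682 + $1245 + $227 + $504 = $3658.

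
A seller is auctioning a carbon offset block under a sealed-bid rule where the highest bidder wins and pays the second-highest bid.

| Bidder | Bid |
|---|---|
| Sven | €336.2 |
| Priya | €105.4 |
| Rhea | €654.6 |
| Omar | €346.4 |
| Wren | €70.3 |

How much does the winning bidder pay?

€346.4

Highest bid: Rhea at €654.6, so Rhea wins.
Second-highest bid: Omar at €346.4 — that is the price the winner pays.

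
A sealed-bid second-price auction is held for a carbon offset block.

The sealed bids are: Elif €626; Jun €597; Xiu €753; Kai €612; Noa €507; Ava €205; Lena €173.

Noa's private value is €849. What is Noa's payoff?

€0

Highest bid: Xiu at €753, so Xiu wins.
Second-highest bid: Elif at €626 — that is the price the winner pays.
Noa did not win, so Noa pays nothing and receives nothing: payoff €0.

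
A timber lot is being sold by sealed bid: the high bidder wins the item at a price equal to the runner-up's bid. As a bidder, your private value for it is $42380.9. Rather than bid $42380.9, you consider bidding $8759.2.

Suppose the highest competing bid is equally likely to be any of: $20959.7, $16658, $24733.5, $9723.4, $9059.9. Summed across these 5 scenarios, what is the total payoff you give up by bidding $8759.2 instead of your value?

The deviation costs you only when the competing bid falls strictly between $8759.2 and $42380.9; elsewhere both bids give the same outcome.
$20959.7: truthful payoff $21421.2, deviation payoff $0 → loss $21421.2.
$16658: truthful payoff $25722.9, deviation payoff $0 → loss $25722.9.
$24733.5: truthful payoff $17647.4, deviation payoff $0 → loss $17647.4.
$9723.4: truthful payoff $32657.5, deviation payoff $0 → loss $32657.5.
$9059.9: truthful payoff $33321, deviation payoff $0 → loss $33321.
Total loss = $21421.2 + $25722.9 + $17647.4 + $32657.5 + $33321 = $130770.

$130770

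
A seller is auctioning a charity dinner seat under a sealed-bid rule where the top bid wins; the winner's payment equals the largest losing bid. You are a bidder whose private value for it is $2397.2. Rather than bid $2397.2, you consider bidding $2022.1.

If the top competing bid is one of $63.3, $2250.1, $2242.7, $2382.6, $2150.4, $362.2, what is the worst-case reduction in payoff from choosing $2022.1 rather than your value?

$63.3: same outcome either way → loss $0.
$2250.1: truthful gives $147.1, deviation gives $0 → loss $147.1.
$2242.7: truthful gives $154.5, deviation gives $0 → loss $154.5.
$2382.6: truthful gives $14.6, deviation gives $0 → loss $14.6.
$2150.4: truthful gives $246.8, deviation gives $0 → loss $246.8.
$362.2: same outcome either way → loss $0.
Maximum loss: $246.8.

$246.8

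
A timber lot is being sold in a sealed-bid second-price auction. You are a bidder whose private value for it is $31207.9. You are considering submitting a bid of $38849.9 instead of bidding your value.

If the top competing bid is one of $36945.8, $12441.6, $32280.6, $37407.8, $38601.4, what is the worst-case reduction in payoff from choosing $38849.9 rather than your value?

$7393.5

$36945.8: truthful gives $0, deviation gives −$5737.9 → loss $5737.9.
$12441.6: same outcome either way → loss $0.
$32280.6: truthful gives $0, deviation gives −$1072.7 → loss $1072.7.
$37407.8: truthful gives $0, deviation gives −$6199.9 → loss $6199.9.
$38601.4: truthful gives $0, deviation gives −$7393.5 → loss $7393.5.
Maximum loss: $7393.5.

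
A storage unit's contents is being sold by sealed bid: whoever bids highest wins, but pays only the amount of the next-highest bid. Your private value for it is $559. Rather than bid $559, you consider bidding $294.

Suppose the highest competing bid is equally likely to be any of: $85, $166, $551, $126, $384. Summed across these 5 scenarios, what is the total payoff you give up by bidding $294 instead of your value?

The deviation costs you only when the competing bid falls strictly between $294 and $559; elsewhere both bids give the same outcome.
$85: outcomes coincide → loss $0.
$166: outcomes coincide → loss $0.
$551: truthful payoff $8, deviation payoff $0 → loss $8.
$126: outcomes coincide → loss $0.
$384: truthful payoff $175, deviation payoff $0 → loss $175.
Total loss = $8 + $175 = $183.
Because the price is fixed by the runner-up's bid, deviating from your value can only change a good outcome into a bad one — never the reverse.

$183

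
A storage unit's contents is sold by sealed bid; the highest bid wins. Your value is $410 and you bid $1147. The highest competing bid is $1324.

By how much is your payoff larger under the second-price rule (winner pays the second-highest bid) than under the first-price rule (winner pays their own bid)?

Your bid $1147 is below $1324, so you lose under either rule.
Payoff is $0 in both cases; difference = $0.

$0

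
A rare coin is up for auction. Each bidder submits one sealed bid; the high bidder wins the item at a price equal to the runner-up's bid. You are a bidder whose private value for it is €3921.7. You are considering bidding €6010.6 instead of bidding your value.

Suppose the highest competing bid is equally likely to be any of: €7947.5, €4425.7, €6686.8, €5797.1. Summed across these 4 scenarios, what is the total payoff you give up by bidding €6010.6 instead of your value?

€2379.4

The deviation costs you only when the competing bid falls strictly between €3921.7 and €6010.6; elsewhere both bids give the same outcome.
€7947.5: outcomes coincide → loss €0.
€4425.7: truthful payoff €0, deviation payoff −€504 → loss €504.
€6686.8: outcomes coincide → loss €0.
€5797.1: truthful payoff €0, deviation payoff −€1875.4 → loss €1875.4.
Total loss = €504 + €1875.4 = €2379.4.
Truthful bidding weakly dominates here: raising your bid can only win items priced above your value, and lowering it can only forfeit items priced below.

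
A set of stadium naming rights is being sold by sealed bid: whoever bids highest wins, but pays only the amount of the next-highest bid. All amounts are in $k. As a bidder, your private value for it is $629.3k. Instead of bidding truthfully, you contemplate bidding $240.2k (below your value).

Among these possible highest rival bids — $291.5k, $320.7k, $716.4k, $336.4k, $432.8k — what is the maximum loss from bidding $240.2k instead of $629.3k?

$337.8k

$291.5k: truthful gives $337.8k, deviation gives $0k → loss $337.8k.
$320.7k: truthful gives $308.6k, deviation gives $0k → loss $308.6k.
$716.4k: same outcome either way → loss $0k.
$336.4k: truthful gives $292.9k, deviation gives $0k → loss $292.9k.
$432.8k: truthful gives $196.5k, deviation gives $0k → loss $196.5k.
Maximum loss: $337.8k.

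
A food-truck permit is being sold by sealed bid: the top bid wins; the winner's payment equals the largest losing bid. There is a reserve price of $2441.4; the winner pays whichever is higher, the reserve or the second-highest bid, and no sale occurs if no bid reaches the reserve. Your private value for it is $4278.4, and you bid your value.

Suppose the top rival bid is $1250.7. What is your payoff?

Your bid $4278.4 is the highest and exceeds the reserve.
Price = max(second-highest bid, reserve) = max($1250.7, $2441.4) = $2441.4.
Payoff = $4278.4 − $2441.4 = $1837.

$1837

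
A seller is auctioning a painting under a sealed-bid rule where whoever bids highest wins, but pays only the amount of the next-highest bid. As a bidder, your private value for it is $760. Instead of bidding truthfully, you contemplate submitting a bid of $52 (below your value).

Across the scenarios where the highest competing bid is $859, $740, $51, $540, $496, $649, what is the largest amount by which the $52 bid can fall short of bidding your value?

$264

$859: same outcome either way → loss $0.
$740: truthful gives $20, deviation gives $0 → loss $20.
$51: same outcome either way → loss $0.
$540: truthful gives $220, deviation gives $0 → loss $220.
$496: truthful gives $264, deviation gives $0 → loss $264.
$649: truthful gives $111, deviation gives $0 → loss $111.
Maximum loss: $264.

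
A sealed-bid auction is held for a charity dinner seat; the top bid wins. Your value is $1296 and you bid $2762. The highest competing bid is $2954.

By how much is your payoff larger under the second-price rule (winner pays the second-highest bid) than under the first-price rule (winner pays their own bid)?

$0

Your bid $2762 is below $2954, so you lose under either rule.
Payoff is $0 in both cases; difference = $0.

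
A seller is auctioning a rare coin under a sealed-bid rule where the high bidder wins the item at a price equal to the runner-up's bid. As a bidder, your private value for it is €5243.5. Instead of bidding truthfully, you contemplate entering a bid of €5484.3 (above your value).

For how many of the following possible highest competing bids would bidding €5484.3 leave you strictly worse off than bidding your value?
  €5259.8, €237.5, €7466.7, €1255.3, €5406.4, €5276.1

The deviation hurts exactly when the highest competing bid lies strictly between €5243.5 and €5484.3 — overbidding then wins at a price above your value.
€5259.8: inside the interval → strictly worse (loss €16.3).
€237.5: below both → same outcome either way.
€7466.7: above both → same outcome either way.
€1255.3: below both → same outcome either way.
€5406.4: inside the interval → strictly worse (loss €162.9).
€5276.1: inside the interval → strictly worse (loss €32.6).
Count: 3.

3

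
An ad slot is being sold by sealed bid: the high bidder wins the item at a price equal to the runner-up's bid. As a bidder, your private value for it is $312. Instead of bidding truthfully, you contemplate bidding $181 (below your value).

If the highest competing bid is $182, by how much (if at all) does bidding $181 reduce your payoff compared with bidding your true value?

Bidding your value $312: you win (since $312 > $182) and pay $182. Payoff $130.
Bidding $181: you lose. Payoff $0.
The competing bid $182 lies between your shaded bid and your value, so underbidding forfeits an item you could have won at a profitable price.
Loss from deviating = $130 − ($0) = $130.
Because the price is fixed by the runner-up's bid, deviating from your value can only change a good outcome into a bad one — never the reverse.

$130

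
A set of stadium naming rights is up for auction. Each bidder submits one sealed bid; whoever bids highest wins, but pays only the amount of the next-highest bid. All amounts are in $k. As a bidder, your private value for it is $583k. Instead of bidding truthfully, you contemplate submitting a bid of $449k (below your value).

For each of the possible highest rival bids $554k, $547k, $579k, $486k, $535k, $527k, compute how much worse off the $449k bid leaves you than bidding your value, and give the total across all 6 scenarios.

The deviation costs you only when the competing bid falls strictly between $449k and $583k; elsewhere both bids give the same outcome.
$554k: truthful payoff $29k, deviation payoff $0k → loss $29k.
$547k: truthful payoff $36k, deviation payoff $0k → loss $36k.
$579k: truthful payoff $4k, deviation payoff $0k → loss $4k.
$486k: truthful payoff $97k, deviation payoff $0k → loss $97k.
$535k: truthful payoff $48k, deviation payoff $0k → loss $48k.
$527k: truthful payoff $56k, deviation payoff $0k → loss $56k.
Total loss = $29k + $36k + $4k + $97k + $48k + $56k = $270k.

$270k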